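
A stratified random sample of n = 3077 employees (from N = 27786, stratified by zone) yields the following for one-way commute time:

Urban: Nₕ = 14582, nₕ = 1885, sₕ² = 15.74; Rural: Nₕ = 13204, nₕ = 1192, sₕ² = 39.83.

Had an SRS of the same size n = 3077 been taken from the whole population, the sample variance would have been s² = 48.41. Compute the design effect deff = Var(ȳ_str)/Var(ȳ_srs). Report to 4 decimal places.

Var(ȳ_str) = Σ Wₕ²(1−fₕ)sₕ²/nₕ with Wₕ = Nₕ/27786:
  Urban: (14582/27786)²·(1−1885/14582)·15.74/1885 = 0.0020024401
  Rural: (13204/27786)²·(1−1192/13204)·39.83/1192 = 0.0068644039
  → Var(ȳ_str) = 0.008866844.
Var(ȳ_srs) = (1 − 3077/27786)·48.41/3077 = 0.013990612.
deff = 0.008866844 / 0.013990612 = 0.6338.

0.6338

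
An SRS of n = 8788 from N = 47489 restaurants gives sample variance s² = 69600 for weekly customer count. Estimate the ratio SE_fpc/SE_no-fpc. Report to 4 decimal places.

0.9027

f = n/N = 8788/47489 = 0.18505338.
SE_no-fpc = √(s²/n) = 2.81423; SE_fpc = √((1−f)s²/n) = 2.5405291.
Ratio = √(1−f) = 0.90274394.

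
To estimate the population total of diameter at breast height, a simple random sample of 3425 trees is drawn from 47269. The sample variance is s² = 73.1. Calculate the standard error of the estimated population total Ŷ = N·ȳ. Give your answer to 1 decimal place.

Var(Ŷ) = N²·Var(ȳ) = N²·(1 − n/N)·s²/n.
f = 3425/47269 = 0.07245764; Var(ȳ) = 0.92754236·73.1/3425 = 0.019796598.
Var(Ŷ) = 47269² · 0.019796598 = 4.4232694 × 10^7.
SE(Ŷ) = √(4.4232694 × 10^7) = 6650.8.

6650.8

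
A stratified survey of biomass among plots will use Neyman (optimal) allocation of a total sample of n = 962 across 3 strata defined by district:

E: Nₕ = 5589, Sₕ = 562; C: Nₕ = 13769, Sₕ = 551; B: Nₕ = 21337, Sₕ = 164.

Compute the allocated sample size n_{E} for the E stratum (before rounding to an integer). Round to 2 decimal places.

Neyman allocation: nₕ = n·NₕSₕ / Σⱼ NⱼSⱼ.
Σ NⱼSⱼ = 5589·562 + 13769·551 + 21337·164 = 1.4227005 × 10^7.
n_{E} = 962·5589·562 / (1.4227005 × 10^7) = 212.39.

212.39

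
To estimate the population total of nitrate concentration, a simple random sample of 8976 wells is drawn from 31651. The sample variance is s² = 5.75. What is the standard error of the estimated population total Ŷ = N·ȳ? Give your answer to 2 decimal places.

678.05

Var(Ŷ) = N²·Var(ȳ) = N²·(1 − n/N)·s²/n.
f = 8976/31651 = 0.28359294; Var(ȳ) = 0.71640706·5.75/8976 = 4.5892832 × 10^-4.
Var(Ŷ) = 31651² · (4.5892832 × 10^-4) = 459747.87.
SE(Ŷ) = √(459747.87) = 678.05.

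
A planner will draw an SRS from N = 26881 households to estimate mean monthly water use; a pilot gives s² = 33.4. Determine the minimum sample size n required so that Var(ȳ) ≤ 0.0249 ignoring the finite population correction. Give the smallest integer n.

1342

Without fpc, n₀ = s²/D = 33.4/0.0249 = 1341.3655.
Rounding up, n = 1342.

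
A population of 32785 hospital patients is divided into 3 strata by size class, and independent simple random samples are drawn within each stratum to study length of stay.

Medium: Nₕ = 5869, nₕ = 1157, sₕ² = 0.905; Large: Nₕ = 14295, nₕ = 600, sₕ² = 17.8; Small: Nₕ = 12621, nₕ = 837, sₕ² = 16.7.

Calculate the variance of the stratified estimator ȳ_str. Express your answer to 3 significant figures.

Var(ȳ_str) = Σₕ Wₕ²(1 − fₕ)sₕ²/nₕ with Wₕ = Nₕ/N, N = 32785.
Medium: Wₕ = 0.17901479; term = 0.17901479²·(1 − 0.19713750)·0.905/1157 = 2.0124923 × 10^-5.
Large: Wₕ = 0.43602257; term = 0.43602257²·(1 − 0.04197272)·17.8/600 = 0.0054033683.
Small: Wₕ = 0.38496264; term = 0.38496264²·(1 − 0.06631804)·16.7/837 = 0.0027607504.
Sum = 0.0081842436.

0.00818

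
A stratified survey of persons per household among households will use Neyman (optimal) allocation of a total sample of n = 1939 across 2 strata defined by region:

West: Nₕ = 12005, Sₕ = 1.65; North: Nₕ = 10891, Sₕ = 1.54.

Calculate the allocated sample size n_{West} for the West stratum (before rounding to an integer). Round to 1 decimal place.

Neyman allocation: nₕ = n·NₕSₕ / Σⱼ NⱼSⱼ.
Σ NⱼSⱼ = 12005·1.65 + 10891·1.54 = 36580.39.
n_{West} = 1939·12005·1.65 / 36580.39 = 1050.0.

1050.0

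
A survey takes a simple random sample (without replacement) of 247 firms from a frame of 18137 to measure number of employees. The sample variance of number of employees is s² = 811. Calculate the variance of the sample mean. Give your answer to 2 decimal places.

3.24

Under SRS without replacement, Var(ȳ) = (1 − f)·s²/n with f = n/N = 247/18137 = 0.01361857.
Var(ȳ) = (1 − 0.01361857)·811/247 = 0.98638143·3.2834008 = 3.2386856.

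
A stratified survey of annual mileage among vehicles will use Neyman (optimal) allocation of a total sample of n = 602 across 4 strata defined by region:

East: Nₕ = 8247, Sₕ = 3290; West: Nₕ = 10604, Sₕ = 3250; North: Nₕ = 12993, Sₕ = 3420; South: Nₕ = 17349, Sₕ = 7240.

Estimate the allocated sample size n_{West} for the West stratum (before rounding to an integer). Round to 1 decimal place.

Neyman allocation: nₕ = n·NₕSₕ / Σⱼ NⱼSⱼ.
Σ NⱼSⱼ = 8247·3290 + 10604·3250 + 12993·3420 + 17349·7240 = 2.3163845 × 10^8.
n_{West} = 602·10604·3250 / (2.3163845 × 10^8) = 89.6.

89.6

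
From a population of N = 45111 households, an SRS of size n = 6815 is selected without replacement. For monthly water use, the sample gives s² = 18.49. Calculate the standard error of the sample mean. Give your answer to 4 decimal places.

0.0480

Under SRS without replacement, Var(ȳ) = (1 − f)·s²/n with f = n/N = 6815/45111 = 0.15107180.
Var(ȳ) = (1 − 0.15107180)·18.49/6815 = 0.84892820·0.0027131328 = 0.0023032549.
SE(ȳ) = √(0.0023032549) = 0.0480.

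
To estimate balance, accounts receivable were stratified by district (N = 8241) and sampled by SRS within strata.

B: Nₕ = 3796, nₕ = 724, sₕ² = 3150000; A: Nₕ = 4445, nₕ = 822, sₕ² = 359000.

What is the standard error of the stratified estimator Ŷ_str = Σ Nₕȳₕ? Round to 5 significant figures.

240350

Var(Ŷ_str) = Σₕ Nₕ²(1 − fₕ)sₕ²/nₕ.
B: 3796²·(1 − 724/3796)·3150000/724 = 5.0736371 × 10^10.
A: 4445²·(1 − 822/4445)·359000/822 = 7.0333581 × 10^9.
Sum = 5.7769729 × 10^10.
SE = √(5.7769729 × 10^10) = 240350.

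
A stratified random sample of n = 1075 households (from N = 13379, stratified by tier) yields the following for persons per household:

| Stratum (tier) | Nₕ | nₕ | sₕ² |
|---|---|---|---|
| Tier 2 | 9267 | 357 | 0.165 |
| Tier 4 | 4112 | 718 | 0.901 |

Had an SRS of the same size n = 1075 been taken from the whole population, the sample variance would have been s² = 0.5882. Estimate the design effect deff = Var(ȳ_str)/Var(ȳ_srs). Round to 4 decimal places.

Var(ȳ_str) = Σ Wₕ²(1−fₕ)sₕ²/nₕ with Wₕ = Nₕ/13379:
  Tier 2: (9267/13379)²·(1−357/9267)·0.165/357 = 2.1319906 × 10^-4
  Tier 4: (4112/13379)²·(1−718/4112)·0.901/718 = 9.7840347 × 10^-5
  → Var(ȳ_str) = 3.1103941 × 10^-4.
Var(ȳ_srs) = (1 − 1075/13379)·0.5882/1075 = 5.0319837 × 10^-4.
deff = (3.1103941 × 10^-4) / (5.0319837 × 10^-4) = 0.6181.

0.6181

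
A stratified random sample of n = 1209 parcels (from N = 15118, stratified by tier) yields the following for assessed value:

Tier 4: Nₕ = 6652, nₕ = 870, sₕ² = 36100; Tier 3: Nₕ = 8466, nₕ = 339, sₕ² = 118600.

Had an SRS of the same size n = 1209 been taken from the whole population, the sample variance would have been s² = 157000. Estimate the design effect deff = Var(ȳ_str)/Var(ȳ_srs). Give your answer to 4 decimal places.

Var(ȳ_str) = Σ Wₕ²(1−fₕ)sₕ²/nₕ with Wₕ = Nₕ/15118:
  Tier 4: (6652/15118)²·(1−870/6652)·36100/870 = 6.9827999
  Tier 3: (8466/15118)²·(1−339/8466)·118600/339 = 105.31854
  → Var(ȳ_str) = 112.30134.
Var(ȳ_srs) = (1 − 1209/15118)·157000/1209 = 119.47442.
deff = 112.30134 / 119.47442 = 0.9400.

0.9400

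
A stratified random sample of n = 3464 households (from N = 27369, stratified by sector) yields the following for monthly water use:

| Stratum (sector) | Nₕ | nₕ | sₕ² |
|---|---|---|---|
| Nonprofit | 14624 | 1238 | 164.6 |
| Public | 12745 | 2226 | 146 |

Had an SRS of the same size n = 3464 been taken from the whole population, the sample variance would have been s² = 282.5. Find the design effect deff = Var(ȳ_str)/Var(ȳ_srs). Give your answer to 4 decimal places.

0.6526

Var(ȳ_str) = Σ Wₕ²(1−fₕ)sₕ²/nₕ with Wₕ = Nₕ/27369:
  Nonprofit: (14624/27369)²·(1−1238/14624)·164.6/1238 = 0.034746281
  Public: (12745/27369)²·(1−2226/12745)·146/2226 = 0.011738812
  → Var(ȳ_str) = 0.046485093.
Var(ȳ_srs) = (1 − 3464/27369)·282.5/3464 = 0.071231221.
deff = 0.046485093 / 0.071231221 = 0.6526.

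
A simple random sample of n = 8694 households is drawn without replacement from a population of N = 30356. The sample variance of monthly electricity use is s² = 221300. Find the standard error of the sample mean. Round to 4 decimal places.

4.2619

Under SRS without replacement, Var(ȳ) = (1 − f)·s²/n with f = n/N = 8694/30356 = 0.28640137.
Var(ȳ) = (1 − 0.28640137)·221300/8694 = 0.71359863·25.454336 = 18.16418.
SE(ȳ) = √(18.16418) = 4.2619.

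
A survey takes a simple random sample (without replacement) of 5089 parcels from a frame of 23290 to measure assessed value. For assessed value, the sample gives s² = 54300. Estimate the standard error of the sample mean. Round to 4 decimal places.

Under SRS without replacement, Var(ȳ) = (1 − f)·s²/n with f = n/N = 5089/23290 = 0.21850580.
Var(ȳ) = (1 − 0.21850580)·54300/5089 = 0.78149420·10.670073 = 8.3386.
SE(ȳ) = √(8.3386) = 2.8877.

2.8877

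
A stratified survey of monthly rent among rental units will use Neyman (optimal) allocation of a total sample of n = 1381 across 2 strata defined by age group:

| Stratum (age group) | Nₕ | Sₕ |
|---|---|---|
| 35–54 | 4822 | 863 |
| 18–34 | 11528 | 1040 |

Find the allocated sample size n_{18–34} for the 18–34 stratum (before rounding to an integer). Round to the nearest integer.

Neyman allocation: nₕ = n·NₕSₕ / Σⱼ NⱼSⱼ.
Σ NⱼSⱼ = 4822·863 + 11528·1040 = 1.6150506 × 10^7.
n_{18–34} = 1381·11528·1040 / (1.6150506 × 10^7) = 1025.

1025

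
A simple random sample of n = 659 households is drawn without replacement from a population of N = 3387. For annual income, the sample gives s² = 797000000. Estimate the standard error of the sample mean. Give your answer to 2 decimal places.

986.96

Under SRS without replacement, Var(ȳ) = (1 − f)·s²/n with f = n/N = 659/3387 = 0.19456746.
Var(ȳ) = (1 − 0.19456746)·797000000/659 = 0.80543254·1.2094082 × 10^6 = 974096.71.
SE(ȳ) = √(974096.71) = 986.96.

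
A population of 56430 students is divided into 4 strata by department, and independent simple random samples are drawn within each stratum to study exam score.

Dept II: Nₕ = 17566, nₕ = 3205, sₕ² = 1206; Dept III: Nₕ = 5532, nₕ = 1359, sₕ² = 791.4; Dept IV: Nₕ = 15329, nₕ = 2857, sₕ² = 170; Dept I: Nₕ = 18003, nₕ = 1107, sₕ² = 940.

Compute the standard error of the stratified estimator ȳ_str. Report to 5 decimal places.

0.34455

Var(ȳ_str) = Σₕ Wₕ²(1 − fₕ)sₕ²/nₕ with Wₕ = Nₕ/N, N = 56430.
Dept II: Wₕ = 0.31128832; term = 0.31128832²·(1 − 0.18245474)·1206/3205 = 0.02980964.
Dept III: Wₕ = 0.09803296; term = 0.09803296²·(1 − 0.24566161)·791.4/1359 = 0.0042216969.
Dept IV: Wₕ = 0.27164629; term = 0.27164629²·(1 − 0.18637876)·170/2857 = 0.0035724693.
Dept I: Wₕ = 0.31903243; term = 0.31903243²·(1 − 0.06148975)·940/1107 = 0.081112711.
Sum = 0.11871652.
SE = √(0.11871652) = 0.34455.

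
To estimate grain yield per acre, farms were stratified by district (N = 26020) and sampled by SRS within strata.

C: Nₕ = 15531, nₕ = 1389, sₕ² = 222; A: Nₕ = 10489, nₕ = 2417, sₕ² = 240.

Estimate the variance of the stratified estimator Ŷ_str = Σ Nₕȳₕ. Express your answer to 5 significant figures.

4.3512 × 10^7

Var(Ŷ_str) = Σₕ Nₕ²(1 − fₕ)sₕ²/nₕ.
C: 15531²·(1 − 1389/15531)·222/1389 = 3.5104354 × 10^7.
A: 10489²·(1 − 2417/10489)·240/2417 = 8.40717 × 10^6.
Sum = 4.3511524 × 10^7.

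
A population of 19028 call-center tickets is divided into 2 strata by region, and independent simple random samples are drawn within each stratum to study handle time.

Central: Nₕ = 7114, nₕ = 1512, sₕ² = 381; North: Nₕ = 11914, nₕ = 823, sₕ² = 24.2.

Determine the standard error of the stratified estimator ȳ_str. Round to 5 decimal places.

Var(ȳ_str) = Σₕ Wₕ²(1 − fₕ)sₕ²/nₕ with Wₕ = Nₕ/N, N = 19028.
Central: Wₕ = 0.37387009; term = 0.37387009²·(1 − 0.21253866)·381/1512 = 0.027736002.
North: Wₕ = 0.62612991; term = 0.62612991²·(1 − 0.06907840)·24.2/823 = 0.010731429.
Sum = 0.038467431.
SE = √(0.038467431) = 0.19613.

0.19613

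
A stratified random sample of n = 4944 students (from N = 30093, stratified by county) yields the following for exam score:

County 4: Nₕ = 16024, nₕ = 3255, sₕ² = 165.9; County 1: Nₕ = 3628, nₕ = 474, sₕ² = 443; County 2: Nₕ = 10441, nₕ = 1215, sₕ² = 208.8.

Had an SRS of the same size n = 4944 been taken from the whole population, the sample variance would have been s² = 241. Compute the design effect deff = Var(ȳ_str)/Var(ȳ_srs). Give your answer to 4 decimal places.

1.0213

Var(ȳ_str) = Σ Wₕ²(1−fₕ)sₕ²/nₕ with Wₕ = Nₕ/30093:
  County 4: (16024/30093)²·(1−3255/16024)·165.9/3255 = 0.01151575
  County 1: (3628/30093)²·(1−474/3628)·443/474 = 0.011809279
  County 2: (10441/30093)²·(1−1215/10441)·208.8/1215 = 0.018280109
  → Var(ȳ_str) = 0.041605138.
Var(ȳ_srs) = (1 − 4944/30093)·241/4944 = 0.040737448.
deff = 0.041605138 / 0.040737448 = 1.0213.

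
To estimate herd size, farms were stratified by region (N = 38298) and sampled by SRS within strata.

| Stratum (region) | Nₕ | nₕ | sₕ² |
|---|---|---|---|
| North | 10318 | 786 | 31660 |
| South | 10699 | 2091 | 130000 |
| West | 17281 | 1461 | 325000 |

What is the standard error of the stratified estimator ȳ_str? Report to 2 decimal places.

Var(ȳ_str) = Σₕ Wₕ²(1 − fₕ)sₕ²/nₕ with Wₕ = Nₕ/N, N = 38298.
North: Wₕ = 0.26941355; term = 0.26941355²·(1 − 0.07617755)·31660/786 = 2.7009449.
South: Wₕ = 0.27936185; term = 0.27936185²·(1 − 0.19543883)·130000/2091 = 3.9037552.
West: Wₕ = 0.45122461; term = 0.45122461²·(1 − 0.08454372)·325000/1461 = 41.462578.
Sum = 48.067278.
SE = √(48.067278) = 6.93.

6.93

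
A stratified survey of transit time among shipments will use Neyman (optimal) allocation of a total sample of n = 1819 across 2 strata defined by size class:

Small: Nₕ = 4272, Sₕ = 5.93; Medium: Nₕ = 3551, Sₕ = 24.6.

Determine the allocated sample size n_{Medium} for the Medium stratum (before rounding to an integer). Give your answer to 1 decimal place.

1410.1

Neyman allocation: nₕ = n·NₕSₕ / Σⱼ NⱼSⱼ.
Σ NⱼSⱼ = 4272·5.93 + 3551·24.6 = 112687.56.
n_{Medium} = 1819·3551·24.6 / 112687.56 = 1410.1.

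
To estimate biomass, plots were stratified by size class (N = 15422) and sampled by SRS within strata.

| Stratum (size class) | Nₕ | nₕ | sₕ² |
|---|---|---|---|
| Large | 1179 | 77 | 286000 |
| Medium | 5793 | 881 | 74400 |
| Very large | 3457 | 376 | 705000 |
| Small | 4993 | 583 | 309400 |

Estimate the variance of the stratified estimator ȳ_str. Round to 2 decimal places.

Var(ȳ_str) = Σₕ Wₕ²(1 − fₕ)sₕ²/nₕ with Wₕ = Nₕ/N, N = 15422.
Large: Wₕ = 0.07644923; term = 0.07644923²·(1 − 0.06530958)·286000/77 = 20.290339.
Medium: Wₕ = 0.37563221; term = 0.37563221²·(1 − 0.15208010)·74400/881 = 10.103632.
Very large: Wₕ = 0.22416029; term = 0.22416029²·(1 − 0.10876482)·705000/376 = 83.967448.
Small: Wₕ = 0.32375827; term = 0.32375827²·(1 − 0.11676347)·309400/583 = 49.132687.
Sum = 163.49411.

163.49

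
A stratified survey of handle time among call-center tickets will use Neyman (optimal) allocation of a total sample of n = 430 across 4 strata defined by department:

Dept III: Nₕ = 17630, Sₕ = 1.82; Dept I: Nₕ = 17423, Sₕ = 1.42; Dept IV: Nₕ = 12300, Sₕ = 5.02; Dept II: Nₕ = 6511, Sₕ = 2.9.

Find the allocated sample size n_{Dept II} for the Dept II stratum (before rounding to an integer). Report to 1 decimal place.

Neyman allocation: nₕ = n·NₕSₕ / Σⱼ NⱼSⱼ.
Σ NⱼSⱼ = 17630·1.82 + 17423·1.42 + 12300·5.02 + 6511·2.9 = 137455.16.
n_{Dept II} = 430·6511·2.9 / 137455.16 = 59.1.

59.1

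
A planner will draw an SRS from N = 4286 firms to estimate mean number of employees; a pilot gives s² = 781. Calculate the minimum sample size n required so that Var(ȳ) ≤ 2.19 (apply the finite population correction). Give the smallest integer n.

330

Without fpc, n₀ = s²/D = 781/2.19 = 356.6210.
With fpc, (1 − n/N)·s²/n ≤ D requires n ≥ n₀/(1 + n₀/N) = 356.6210/(1 + 356.6210/4286) = 329.2273.
Rounding up, n = 330.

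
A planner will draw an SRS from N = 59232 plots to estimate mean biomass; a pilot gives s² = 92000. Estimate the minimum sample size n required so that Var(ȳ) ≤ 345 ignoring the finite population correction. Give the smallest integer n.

267

Without fpc, n₀ = s²/D = 92000/345 = 266.6667.
Rounding up, n = 267.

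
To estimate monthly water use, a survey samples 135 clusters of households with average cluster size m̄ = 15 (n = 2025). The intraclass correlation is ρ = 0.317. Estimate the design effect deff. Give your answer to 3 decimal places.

5.438

deff = 1 + (15 − 1)·0.317 = 1 + 4.438 = 5.438.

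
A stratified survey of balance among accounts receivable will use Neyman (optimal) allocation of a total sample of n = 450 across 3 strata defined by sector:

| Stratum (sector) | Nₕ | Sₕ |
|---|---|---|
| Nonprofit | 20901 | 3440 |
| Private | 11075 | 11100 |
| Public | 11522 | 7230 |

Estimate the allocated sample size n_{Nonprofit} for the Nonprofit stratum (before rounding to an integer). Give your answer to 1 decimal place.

116.3

Neyman allocation: nₕ = n·NₕSₕ / Σⱼ NⱼSⱼ.
Σ NⱼSⱼ = 20901·3440 + 11075·11100 + 11522·7230 = 2.78136 × 10^8.
n_{Nonprofit} = 450·20901·3440 / (2.78136 × 10^8) = 116.3.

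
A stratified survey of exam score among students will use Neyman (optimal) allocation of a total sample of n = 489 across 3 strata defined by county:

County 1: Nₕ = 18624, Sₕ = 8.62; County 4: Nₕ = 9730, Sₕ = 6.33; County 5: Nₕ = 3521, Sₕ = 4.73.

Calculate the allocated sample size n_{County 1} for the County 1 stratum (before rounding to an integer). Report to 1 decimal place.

328.8

Neyman allocation: nₕ = n·NₕSₕ / Σⱼ NⱼSⱼ.
Σ NⱼSⱼ = 18624·8.62 + 9730·6.33 + 3521·4.73 = 238784.11.
n_{County 1} = 489·18624·8.62 / 238784.11 = 328.8.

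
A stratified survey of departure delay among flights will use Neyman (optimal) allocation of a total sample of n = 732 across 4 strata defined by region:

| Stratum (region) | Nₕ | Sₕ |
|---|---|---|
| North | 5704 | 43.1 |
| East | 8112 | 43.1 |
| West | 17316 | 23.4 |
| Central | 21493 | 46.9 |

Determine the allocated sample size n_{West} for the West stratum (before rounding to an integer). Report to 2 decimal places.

Neyman allocation: nₕ = n·NₕSₕ / Σⱼ NⱼSⱼ.
Σ NⱼSⱼ = 5704·43.1 + 8112·43.1 + 17316·23.4 + 21493·46.9 = 2.0086857 × 10^6.
n_{West} = 732·17316·23.4 / (2.0086857 × 10^6) = 147.66.

147.66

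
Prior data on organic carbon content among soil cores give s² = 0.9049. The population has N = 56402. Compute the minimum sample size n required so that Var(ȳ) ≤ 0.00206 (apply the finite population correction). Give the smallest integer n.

Without fpc, n₀ = s²/D = 0.9049/0.00206 = 439.2718.
With fpc, (1 − n/N)·s²/n ≤ D requires n ≥ n₀/(1 + n₀/N) = 439.2718/(1 + 439.2718/56402) = 435.8771.
Rounding up, n = 436.

436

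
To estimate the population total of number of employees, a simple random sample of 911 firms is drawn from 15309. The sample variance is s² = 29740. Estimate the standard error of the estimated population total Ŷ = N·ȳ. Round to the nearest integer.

84827

Var(Ŷ) = N²·Var(ȳ) = N²·(1 − n/N)·s²/n.
f = 911/15309 = 0.05950748; Var(ȳ) = 0.94049252·29740/911 = 30.702796.
Var(Ŷ) = 15309² · 30.702796 = 7.1956756 × 10^9.
SE(Ŷ) = √(7.1956756 × 10^9) = 84827.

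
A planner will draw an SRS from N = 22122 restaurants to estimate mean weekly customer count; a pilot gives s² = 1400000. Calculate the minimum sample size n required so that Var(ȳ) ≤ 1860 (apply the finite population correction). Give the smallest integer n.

Without fpc, n₀ = s²/D = 1400000/1860 = 752.6882.
With fpc, (1 − n/N)·s²/n ≤ D requires n ≥ n₀/(1 + n₀/N) = 752.6882/(1 + 752.6882/22122) = 727.9211.
Rounding up, n = 728.

728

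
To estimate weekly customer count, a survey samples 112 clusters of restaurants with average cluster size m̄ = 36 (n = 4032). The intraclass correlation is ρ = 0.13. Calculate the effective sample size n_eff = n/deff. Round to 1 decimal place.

deff = 1 + (36 − 1)·0.13 = 1 + 4.55 = 5.55.
n_eff = 4032 / 5.55 = 726.5.

726.5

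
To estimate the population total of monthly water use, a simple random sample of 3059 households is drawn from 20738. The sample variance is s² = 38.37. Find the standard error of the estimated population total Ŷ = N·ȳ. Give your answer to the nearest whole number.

2144

Var(Ŷ) = N²·Var(ȳ) = N²·(1 − n/N)·s²/n.
f = 3059/20738 = 0.14750699; Var(ȳ) = 0.85249301·38.37/3059 = 0.010693088.
Var(Ŷ) = 20738² · 0.010693088 = 4.5987191 × 10^6.
SE(Ŷ) = √(4.5987191 × 10^6) = 2144.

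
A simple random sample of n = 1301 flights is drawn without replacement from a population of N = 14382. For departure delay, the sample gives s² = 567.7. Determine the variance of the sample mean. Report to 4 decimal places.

0.3969

Under SRS without replacement, Var(ȳ) = (1 − f)·s²/n with f = n/N = 1301/14382 = 0.09046030.
Var(ȳ) = (1 − 0.09046030)·567.7/1301 = 0.90953970·0.43635665 = 0.3968837.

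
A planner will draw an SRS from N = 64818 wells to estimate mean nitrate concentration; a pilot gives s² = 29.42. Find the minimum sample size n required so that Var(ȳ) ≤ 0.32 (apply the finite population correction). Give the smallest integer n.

Without fpc, n₀ = s²/D = 29.42/0.32 = 91.9375.
With fpc, (1 − n/N)·s²/n ≤ D requires n ≥ n₀/(1 + n₀/N) = 91.9375/(1 + 91.9375/64818) = 91.8073.
Rounding up, n = 92.

92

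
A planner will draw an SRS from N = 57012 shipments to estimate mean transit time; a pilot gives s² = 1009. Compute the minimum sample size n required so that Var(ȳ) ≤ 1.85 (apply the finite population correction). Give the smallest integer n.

541

Without fpc, n₀ = s²/D = 1009/1.85 = 545.4054.
With fpc, (1 − n/N)·s²/n ≤ D requires n ≥ n₀/(1 + n₀/N) = 545.4054/(1 + 545.4054/57012) = 540.2372.
Rounding up, n = 541.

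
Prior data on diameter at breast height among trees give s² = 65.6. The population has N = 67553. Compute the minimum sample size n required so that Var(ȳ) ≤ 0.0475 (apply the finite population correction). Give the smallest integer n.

1354

Without fpc, n₀ = s²/D = 65.6/0.0475 = 1381.0526.
With fpc, (1 − n/N)·s²/n ≤ D requires n ≥ n₀/(1 + n₀/N) = 1381.0526/(1 + 1381.0526/67553) = 1353.3840.
Rounding up, n = 1354.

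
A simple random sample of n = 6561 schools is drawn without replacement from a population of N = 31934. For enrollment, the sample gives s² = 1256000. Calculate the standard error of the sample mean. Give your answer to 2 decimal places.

Under SRS without replacement, Var(ȳ) = (1 − f)·s²/n with f = n/N = 6561/31934 = 0.20545500.
Var(ȳ) = (1 − 0.20545500)·1256000/6561 = 0.79454500·191.43423 = 152.10311.
SE(ȳ) = √(152.10311) = 12.33.

12.33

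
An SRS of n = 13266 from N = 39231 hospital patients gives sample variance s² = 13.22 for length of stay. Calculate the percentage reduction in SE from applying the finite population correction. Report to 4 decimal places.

f = n/N = 13266/39231 = 0.33815095.
SE_no-fpc = √(s²/n) = 0.031567903; SE_fpc = √((1−f)s²/n) = 0.025681785.
Ratio = √(1−f) = 0.81354105. Reduction = 100·(1 − 0.81354105) = 18.6459%.

18.6459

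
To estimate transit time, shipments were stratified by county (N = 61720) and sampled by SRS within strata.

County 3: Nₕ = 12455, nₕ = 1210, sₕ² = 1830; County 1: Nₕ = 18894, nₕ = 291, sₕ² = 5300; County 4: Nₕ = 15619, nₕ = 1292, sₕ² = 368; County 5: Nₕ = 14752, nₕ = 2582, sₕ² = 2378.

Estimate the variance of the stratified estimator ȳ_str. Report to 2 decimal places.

1.80

Var(ȳ_str) = Σₕ Wₕ²(1 − fₕ)sₕ²/nₕ with Wₕ = Nₕ/N, N = 61720.
County 3: Wₕ = 0.20179844; term = 0.20179844²·(1 − 0.09714974)·1830/1210 = 0.055605414.
County 1: Wₕ = 0.30612443; term = 0.30612443²·(1 − 0.01540171)·5300/291 = 1.6804978.
County 4: Wₕ = 0.25306222; term = 0.25306222²·(1 − 0.08271976)·368/1292 = 0.016731773.
County 5: Wₕ = 0.23901491; term = 0.23901491²·(1 − 0.17502711)·2378/2582 = 0.04340555.
Sum = 1.7962405.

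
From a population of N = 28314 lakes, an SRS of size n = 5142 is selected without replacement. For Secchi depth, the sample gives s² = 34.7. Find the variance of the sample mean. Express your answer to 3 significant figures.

Under SRS without replacement, Var(ȳ) = (1 − f)·s²/n with f = n/N = 5142/28314 = 0.18160627.
Var(ȳ) = (1 − 0.18160627)·34.7/5142 = 0.81839373·0.0067483469 = 0.0055228048.

0.00552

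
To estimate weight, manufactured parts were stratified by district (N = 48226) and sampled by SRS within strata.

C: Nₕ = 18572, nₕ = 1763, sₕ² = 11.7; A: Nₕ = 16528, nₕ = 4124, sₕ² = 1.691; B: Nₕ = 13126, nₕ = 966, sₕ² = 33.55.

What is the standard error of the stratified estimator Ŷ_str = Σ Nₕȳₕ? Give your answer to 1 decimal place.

2774.8

Var(Ŷ_str) = Σₕ Nₕ²(1 − fₕ)sₕ²/nₕ.
C: 18572²·(1 − 1763/18572)·11.7/1763 = 2.0717345 × 10^6.
A: 16528²·(1 − 4124/16528)·1.691/4124 = 84063.412.
B: 13126²·(1 − 966/13126)·33.55/966 = 5.5434658 × 10^6.
Sum = 7.6992637 × 10^6.
SE = √(7.6992637 × 10^6) = 2774.8.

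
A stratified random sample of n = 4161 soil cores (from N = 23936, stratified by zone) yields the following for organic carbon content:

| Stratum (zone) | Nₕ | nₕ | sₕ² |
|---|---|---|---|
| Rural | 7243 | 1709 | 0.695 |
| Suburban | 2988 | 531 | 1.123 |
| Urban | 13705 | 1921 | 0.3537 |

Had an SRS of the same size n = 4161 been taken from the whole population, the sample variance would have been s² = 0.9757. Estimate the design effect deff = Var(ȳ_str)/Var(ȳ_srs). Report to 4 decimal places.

0.5547

Var(ȳ_str) = Σ Wₕ²(1−fₕ)sₕ²/nₕ with Wₕ = Nₕ/23936:
  Rural: (7243/23936)²·(1−1709/7243)·0.695/1709 = 2.845098 × 10^-5
  Suburban: (2988/23936)²·(1−531/2988)·1.123/531 = 2.7099909 × 10^-5
  Urban: (13705/23936)²·(1−1921/13705)·0.3537/1921 = 5.1901071 × 10^-5
  → Var(ȳ_str) = 1.0745196 × 10^-4.
Var(ȳ_srs) = (1 − 4161/23936)·0.9757/4161 = 1.9372403 × 10^-4.
deff = (1.0745196 × 10^-4) / (1.9372403 × 10^-4) = 0.5547.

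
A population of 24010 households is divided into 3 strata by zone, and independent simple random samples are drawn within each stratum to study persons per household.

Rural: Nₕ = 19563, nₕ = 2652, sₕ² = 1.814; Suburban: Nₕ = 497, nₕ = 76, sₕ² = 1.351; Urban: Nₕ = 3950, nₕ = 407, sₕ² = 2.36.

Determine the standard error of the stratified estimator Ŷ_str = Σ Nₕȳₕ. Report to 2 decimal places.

557.82

Var(Ŷ_str) = Σₕ Nₕ²(1 − fₕ)sₕ²/nₕ.
Rural: 19563²·(1 − 2652/19563)·1.814/2652 = 226291.64.
Suburban: 497²·(1 − 76/497)·1.351/76 = 3719.463.
Urban: 3950²·(1 − 407/3950)·2.36/407 = 81149.499.
Sum = 311160.6.
SE = √(311160.6) = 557.82.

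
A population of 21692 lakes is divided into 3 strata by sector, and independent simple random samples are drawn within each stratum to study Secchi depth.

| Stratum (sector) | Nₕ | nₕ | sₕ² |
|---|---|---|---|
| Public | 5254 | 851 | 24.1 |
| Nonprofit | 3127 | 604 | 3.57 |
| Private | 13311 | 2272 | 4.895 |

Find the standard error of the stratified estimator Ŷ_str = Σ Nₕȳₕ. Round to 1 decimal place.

Var(Ŷ_str) = Σₕ Nₕ²(1 − fₕ)sₕ²/nₕ.
Public: 5254²·(1 − 851/5254)·24.1/851 = 655128.11.
Nonprofit: 3127²·(1 − 604/3127)·3.57/604 = 46631.18.
Private: 13311²·(1 − 2272/13311)·4.895/2272 = 316580.96.
Sum = 1.0183403 × 10^6.
SE = √(1.0183403 × 10^6) = 1009.1.

1009.1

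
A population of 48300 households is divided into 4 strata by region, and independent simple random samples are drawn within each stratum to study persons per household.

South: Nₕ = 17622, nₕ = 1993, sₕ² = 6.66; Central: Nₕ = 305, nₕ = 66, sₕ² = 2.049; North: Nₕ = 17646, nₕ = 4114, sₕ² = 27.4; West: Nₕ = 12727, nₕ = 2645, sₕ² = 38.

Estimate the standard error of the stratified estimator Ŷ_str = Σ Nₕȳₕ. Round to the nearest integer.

2087

Var(Ŷ_str) = Σₕ Nₕ²(1 − fₕ)sₕ²/nₕ.
South: 17622²·(1 − 1993/17622)·6.66/1993 = 920350.64.
Central: 305²·(1 − 66/305)·2.049/66 = 2263.0584.
North: 17646²·(1 − 4114/17646)·27.4/4114 = 1.5903567 × 10^6.
West: 12727²·(1 − 2645/12727)·38/2645 = 1.843447 × 10^6.
Sum = 4.3564174 × 10^6.
SE = √(4.3564174 × 10^6) = 2087.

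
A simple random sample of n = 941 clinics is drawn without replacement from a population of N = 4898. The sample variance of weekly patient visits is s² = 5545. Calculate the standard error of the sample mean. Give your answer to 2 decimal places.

2.18

Under SRS without replacement, Var(ȳ) = (1 − f)·s²/n with f = n/N = 941/4898 = 0.19211923.
Var(ȳ) = (1 − 0.19211923)·5545/941 = 0.80788077·5.8926674 = 4.7605726.
SE(ȳ) = √(4.7605726) = 2.18.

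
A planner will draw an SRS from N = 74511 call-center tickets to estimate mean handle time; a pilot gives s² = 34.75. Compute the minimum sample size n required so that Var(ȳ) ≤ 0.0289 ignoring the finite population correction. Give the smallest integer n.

1203

Without fpc, n₀ = s²/D = 34.75/0.0289 = 1202.4221.
Rounding up, n = 1203.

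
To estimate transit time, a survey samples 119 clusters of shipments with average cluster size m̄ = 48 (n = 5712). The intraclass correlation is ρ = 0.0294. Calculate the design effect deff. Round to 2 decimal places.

2.38

deff = 1 + (48 − 1)·0.0294 = 1 + 1.3818 = 2.3818.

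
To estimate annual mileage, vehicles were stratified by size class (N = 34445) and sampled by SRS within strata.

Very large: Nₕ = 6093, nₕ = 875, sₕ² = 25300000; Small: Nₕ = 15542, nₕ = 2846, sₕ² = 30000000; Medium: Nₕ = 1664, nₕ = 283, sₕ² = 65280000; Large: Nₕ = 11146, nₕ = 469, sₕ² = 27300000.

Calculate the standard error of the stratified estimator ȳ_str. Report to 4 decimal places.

Var(ȳ_str) = Σₕ Wₕ²(1 − fₕ)sₕ²/nₕ with Wₕ = Nₕ/N, N = 34445.
Very large: Wₕ = 0.17689070; term = 0.17689070²·(1 − 0.14360742)·25300000/875 = 774.81022.
Small: Wₕ = 0.45121208; term = 0.45121208²·(1 − 0.18311672)·30000000/2846 = 1753.1045.
Medium: Wₕ = 0.04830890; term = 0.04830890²·(1 − 0.17007212)·65280000/283 = 446.77445.
Large: Wₕ = 0.32358833; term = 0.32358833²·(1 − 0.04207788)·27300000/469 = 5838.5595.
Sum = 8813.2487.
SE = √(8813.2487) = 93.8789.

93.8789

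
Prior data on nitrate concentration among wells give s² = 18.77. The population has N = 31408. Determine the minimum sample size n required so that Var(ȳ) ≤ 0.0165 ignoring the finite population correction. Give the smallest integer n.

Without fpc, n₀ = s²/D = 18.77/0.0165 = 1137.5758.
Rounding up, n = 1138.

1138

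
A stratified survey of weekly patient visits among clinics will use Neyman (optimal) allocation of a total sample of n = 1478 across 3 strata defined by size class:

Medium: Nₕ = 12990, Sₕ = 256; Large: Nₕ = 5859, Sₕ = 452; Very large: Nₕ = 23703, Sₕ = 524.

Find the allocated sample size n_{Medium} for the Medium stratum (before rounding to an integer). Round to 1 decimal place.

267.2

Neyman allocation: nₕ = n·NₕSₕ / Σⱼ NⱼSⱼ.
Σ NⱼSⱼ = 12990·256 + 5859·452 + 23703·524 = 1.839408 × 10^7.
n_{Medium} = 1478·12990·256 / (1.839408 × 10^7) = 267.2.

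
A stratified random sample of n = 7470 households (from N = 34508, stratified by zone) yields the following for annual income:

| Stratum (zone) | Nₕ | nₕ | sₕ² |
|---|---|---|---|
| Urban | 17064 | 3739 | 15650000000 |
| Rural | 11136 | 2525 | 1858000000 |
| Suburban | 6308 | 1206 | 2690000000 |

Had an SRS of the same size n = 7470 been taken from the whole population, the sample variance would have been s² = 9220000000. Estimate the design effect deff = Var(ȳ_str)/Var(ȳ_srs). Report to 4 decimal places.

Var(ȳ_str) = Σ Wₕ²(1−fₕ)sₕ²/nₕ with Wₕ = Nₕ/34508:
  Urban: (17064/34508)²·(1−3739/17064)·15650000000/3739 = 799221.87
  Rural: (11136/34508)²·(1−2525/11136)·1858000000/2525 = 59255.349
  Suburban: (6308/34508)²·(1−1206/6308)·2690000000/1206 = 60283.371
  → Var(ȳ_str) = 918760.59.
Var(ȳ_srs) = (1 − 7470/34508)·9220000000/7470 = 967085.99.
deff = 918760.59 / 967085.99 = 0.9500.

0.9500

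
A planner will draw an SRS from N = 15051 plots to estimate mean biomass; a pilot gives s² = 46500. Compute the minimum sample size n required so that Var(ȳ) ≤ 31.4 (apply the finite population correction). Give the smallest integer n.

1349

Without fpc, n₀ = s²/D = 46500/31.4 = 1480.8917.
With fpc, (1 − n/N)·s²/n ≤ D requires n ≥ n₀/(1 + n₀/N) = 1480.8917/(1 + 1480.8917/15051) = 1348.2366.
Rounding up, n = 1349.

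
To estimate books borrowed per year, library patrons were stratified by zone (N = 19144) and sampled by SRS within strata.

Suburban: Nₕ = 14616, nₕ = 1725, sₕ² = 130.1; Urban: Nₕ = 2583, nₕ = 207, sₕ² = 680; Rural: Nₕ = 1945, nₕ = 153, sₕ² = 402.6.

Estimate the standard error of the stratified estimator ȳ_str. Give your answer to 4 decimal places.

0.3447

Var(ȳ_str) = Σₕ Wₕ²(1 − fₕ)sₕ²/nₕ with Wₕ = Nₕ/N, N = 19144.
Suburban: Wₕ = 0.76347681; term = 0.76347681²·(1 − 0.11802135)·130.1/1725 = 0.038773765.
Urban: Wₕ = 0.13492478; term = 0.13492478²·(1 − 0.08013937)·680/207 = 0.055010303.
Rural: Wₕ = 0.10159841; term = 0.10159841²·(1 − 0.07866324)·402.6/153 = 0.025025028.
Sum = 0.1188091.
SE = √(0.1188091) = 0.3447.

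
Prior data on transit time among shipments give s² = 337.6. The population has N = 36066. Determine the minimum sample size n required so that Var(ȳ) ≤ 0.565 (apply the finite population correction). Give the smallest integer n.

588

Without fpc, n₀ = s²/D = 337.6/0.565 = 597.5221.
With fpc, (1 − n/N)·s²/n ≤ D requires n ≥ n₀/(1 + n₀/N) = 597.5221/(1 + 597.5221/36066) = 587.7840.
Rounding up, n = 588.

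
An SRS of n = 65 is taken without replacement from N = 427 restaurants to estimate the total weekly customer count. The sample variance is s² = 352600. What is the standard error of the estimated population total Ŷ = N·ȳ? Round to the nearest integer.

Var(Ŷ) = N²·Var(ȳ) = N²·(1 − n/N)·s²/n.
f = 65/427 = 0.15222482; Var(ȳ) = 0.84777518·352600/65 = 4598.8543.
Var(Ŷ) = 427² · 4598.8543 = 8.3850451 × 10^8.
SE(Ŷ) = √(8.3850451 × 10^8) = 28957.

28957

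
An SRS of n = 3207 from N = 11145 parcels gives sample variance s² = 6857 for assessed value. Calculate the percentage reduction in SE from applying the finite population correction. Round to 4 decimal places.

f = n/N = 3207/11145 = 0.28775236.
SE_no-fpc = √(s²/n) = 1.4622364; SE_fpc = √((1−f)s²/n) = 1.234051.
Ratio = √(1−f) = 0.84394766. Reduction = 100·(1 − 0.84394766) = 15.6052%.

15.6052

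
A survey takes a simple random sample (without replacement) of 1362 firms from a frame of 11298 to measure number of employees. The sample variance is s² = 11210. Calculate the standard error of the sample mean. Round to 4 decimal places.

Under SRS without replacement, Var(ȳ) = (1 − f)·s²/n with f = n/N = 1362/11298 = 0.12055231.
Var(ȳ) = (1 − 0.12055231)·11210/1362 = 0.87944769·8.2305433 = 7.2383323.
SE(ȳ) = √(7.2383323) = 2.6904.

2.6904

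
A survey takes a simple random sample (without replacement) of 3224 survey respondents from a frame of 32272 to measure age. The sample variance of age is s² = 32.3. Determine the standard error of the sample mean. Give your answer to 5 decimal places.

0.09496

Under SRS without replacement, Var(ȳ) = (1 − f)·s²/n with f = n/N = 3224/32272 = 0.09990084.
Var(ȳ) = (1 − 0.09990084)·32.3/3224 = 0.90009916·0.01001861 = 0.0090177428.
SE(ȳ) = √(0.0090177428) = 0.09496.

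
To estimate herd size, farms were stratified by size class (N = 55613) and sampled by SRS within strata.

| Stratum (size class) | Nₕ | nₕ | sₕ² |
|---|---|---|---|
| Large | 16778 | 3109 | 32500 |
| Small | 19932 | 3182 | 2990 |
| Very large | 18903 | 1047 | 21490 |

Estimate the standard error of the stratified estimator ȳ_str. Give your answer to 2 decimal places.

Var(ȳ_str) = Σₕ Wₕ²(1 − fₕ)sₕ²/nₕ with Wₕ = Nₕ/N, N = 55613.
Large: Wₕ = 0.30169205; term = 0.30169205²·(1 − 0.18530218)·32500/3109 = 0.7751521.
Small: Wₕ = 0.35840541; term = 0.35840541²·(1 − 0.15964279)·2990/3182 = 0.10143412.
Very large: Wₕ = 0.33990254; term = 0.33990254²·(1 − 0.05538803)·21490/1047 = 2.2400205.
Sum = 3.1166067.
SE = √(3.1166067) = 1.77.

1.77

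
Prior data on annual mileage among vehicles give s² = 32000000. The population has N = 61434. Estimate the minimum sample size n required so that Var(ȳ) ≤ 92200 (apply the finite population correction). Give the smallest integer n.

Without fpc, n₀ = s²/D = 32000000/92200 = 347.0716.
With fpc, (1 − n/N)·s²/n ≤ D requires n ≥ n₀/(1 + n₀/N) = 347.0716/(1 + 347.0716/61434) = 345.1218.
Rounding up, n = 346.

346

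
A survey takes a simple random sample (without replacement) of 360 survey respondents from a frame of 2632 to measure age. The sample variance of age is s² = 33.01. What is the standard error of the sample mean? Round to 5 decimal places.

0.28134

Under SRS without replacement, Var(ȳ) = (1 − f)·s²/n with f = n/N = 360/2632 = 0.13677812.
Var(ȳ) = (1 − 0.13677812)·33.01/360 = 0.86322188·0.091694444 = 0.079152651.
SE(ȳ) = √(0.079152651) = 0.28134.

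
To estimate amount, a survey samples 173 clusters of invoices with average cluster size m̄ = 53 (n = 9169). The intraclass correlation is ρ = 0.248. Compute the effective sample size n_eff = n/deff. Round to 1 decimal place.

deff = 1 + (53 − 1)·0.248 = 1 + 12.896 = 13.896.
n_eff = 9169 / 13.896 = 659.8.

659.8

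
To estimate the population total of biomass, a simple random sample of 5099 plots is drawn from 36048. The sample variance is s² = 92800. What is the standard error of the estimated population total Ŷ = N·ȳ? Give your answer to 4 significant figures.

Var(Ŷ) = N²·Var(ȳ) = N²·(1 − n/N)·s²/n.
f = 5099/36048 = 0.14145029; Var(ȳ) = 0.85854971·92800/5099 = 15.625302.
Var(Ŷ) = 36048² · 15.625302 = 2.0304428 × 10^10.
SE(Ŷ) = √(2.0304428 × 10^10) = 142500.

142500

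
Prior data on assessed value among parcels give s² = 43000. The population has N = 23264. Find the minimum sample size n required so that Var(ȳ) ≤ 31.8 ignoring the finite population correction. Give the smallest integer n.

Without fpc, n₀ = s²/D = 43000/31.8 = 1352.2013.
Rounding up, n = 1353.

1353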